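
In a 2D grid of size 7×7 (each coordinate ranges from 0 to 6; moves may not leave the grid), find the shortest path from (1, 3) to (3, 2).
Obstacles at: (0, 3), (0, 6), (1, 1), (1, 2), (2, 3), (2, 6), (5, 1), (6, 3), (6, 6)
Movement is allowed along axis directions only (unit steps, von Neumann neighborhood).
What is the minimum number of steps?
5
(one shortest path: (1, 3) → (1, 4) → (2, 4) → (3, 4) → (3, 3) → (3, 2))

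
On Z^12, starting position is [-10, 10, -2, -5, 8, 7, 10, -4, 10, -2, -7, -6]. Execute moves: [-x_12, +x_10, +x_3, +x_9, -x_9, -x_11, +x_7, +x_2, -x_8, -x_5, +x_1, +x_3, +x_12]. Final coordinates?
(-9, 11, 0, -5, 7, 7, 11, -5, 10, -1, -8, -6)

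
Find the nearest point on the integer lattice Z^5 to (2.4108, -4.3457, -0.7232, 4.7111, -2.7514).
(2, -4, -1, 5, -3)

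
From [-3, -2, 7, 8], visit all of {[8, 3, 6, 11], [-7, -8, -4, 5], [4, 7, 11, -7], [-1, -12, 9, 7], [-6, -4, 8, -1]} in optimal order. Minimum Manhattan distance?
124
(one optimal route: (-3, -2, 7, 8) → (-1, -12, 9, 7) → (-7, -8, -4, 5) → (-6, -4, 8, -1) → (4, 7, 11, -7) → (8, 3, 6, 11))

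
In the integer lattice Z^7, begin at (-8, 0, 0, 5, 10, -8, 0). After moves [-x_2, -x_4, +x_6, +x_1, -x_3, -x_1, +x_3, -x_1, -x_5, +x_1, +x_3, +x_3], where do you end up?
(-8, -1, 2, 4, 9, -7, 0)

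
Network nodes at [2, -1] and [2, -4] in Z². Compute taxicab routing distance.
3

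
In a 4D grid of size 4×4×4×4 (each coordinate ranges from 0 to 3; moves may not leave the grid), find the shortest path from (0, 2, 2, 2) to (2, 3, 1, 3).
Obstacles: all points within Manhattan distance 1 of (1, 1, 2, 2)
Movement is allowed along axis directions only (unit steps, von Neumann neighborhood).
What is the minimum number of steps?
5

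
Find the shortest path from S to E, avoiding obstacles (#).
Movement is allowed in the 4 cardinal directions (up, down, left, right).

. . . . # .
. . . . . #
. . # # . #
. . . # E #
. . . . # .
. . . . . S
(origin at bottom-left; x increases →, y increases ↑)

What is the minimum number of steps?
13
(one shortest path: (5, 0) → (4, 0) → (3, 0) → (2, 0) → (1, 0) → (1, 1) → (1, 2) → (1, 3) → (1, 4) → (2, 4) → (3, 4) → (4, 4) → (4, 3) → (4, 2))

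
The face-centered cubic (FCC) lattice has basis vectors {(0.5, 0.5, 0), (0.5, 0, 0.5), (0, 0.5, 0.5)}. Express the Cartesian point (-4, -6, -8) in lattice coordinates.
-2b₁ - 6b₂ - 10b₃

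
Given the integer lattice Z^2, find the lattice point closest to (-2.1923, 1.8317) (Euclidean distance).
(-2, 2)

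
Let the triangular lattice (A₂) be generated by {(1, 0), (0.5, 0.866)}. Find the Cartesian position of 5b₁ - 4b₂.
(3, -3.464)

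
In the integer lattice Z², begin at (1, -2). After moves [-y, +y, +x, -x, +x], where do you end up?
(2, -2)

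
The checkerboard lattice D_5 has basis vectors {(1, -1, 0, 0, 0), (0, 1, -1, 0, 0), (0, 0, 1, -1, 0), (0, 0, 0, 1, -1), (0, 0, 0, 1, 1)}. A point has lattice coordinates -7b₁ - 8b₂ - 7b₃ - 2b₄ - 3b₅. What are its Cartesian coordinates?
(-7, -1, 1, 2, -1)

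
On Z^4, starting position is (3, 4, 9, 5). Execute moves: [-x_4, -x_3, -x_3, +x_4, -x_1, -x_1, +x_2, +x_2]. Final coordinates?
(1, 6, 7, 5)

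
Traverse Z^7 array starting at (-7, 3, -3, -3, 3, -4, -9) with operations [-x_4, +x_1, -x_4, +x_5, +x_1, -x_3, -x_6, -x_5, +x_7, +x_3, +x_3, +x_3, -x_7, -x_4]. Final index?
(-5, 3, -1, -6, 3, -5, -9)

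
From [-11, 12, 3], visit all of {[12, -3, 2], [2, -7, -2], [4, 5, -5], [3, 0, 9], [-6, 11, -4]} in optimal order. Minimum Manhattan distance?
84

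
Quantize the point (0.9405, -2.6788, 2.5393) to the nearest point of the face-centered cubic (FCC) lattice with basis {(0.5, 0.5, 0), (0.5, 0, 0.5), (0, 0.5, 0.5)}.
(1, -2.5, 2.5)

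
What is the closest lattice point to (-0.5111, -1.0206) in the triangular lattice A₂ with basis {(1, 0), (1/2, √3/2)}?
(-0.5, -0.866)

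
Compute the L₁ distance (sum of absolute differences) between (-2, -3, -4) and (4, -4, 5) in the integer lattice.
16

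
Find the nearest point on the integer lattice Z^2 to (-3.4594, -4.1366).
(-3, -4)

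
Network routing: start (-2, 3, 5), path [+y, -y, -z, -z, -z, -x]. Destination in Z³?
(-3, 3, 2)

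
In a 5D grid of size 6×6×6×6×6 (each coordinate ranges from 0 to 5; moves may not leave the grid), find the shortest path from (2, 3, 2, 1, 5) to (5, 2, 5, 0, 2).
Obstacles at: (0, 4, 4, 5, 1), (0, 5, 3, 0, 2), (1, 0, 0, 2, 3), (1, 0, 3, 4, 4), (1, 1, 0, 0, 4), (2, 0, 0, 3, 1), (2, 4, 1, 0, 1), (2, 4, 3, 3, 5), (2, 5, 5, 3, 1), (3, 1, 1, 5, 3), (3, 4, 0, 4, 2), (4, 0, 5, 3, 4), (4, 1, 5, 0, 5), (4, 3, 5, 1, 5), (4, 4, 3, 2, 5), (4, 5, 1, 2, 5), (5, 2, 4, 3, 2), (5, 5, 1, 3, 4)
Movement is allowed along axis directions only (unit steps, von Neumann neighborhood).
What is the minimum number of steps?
11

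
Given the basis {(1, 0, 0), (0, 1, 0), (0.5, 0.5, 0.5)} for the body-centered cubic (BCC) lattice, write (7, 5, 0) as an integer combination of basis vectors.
7b₁ + 5b₂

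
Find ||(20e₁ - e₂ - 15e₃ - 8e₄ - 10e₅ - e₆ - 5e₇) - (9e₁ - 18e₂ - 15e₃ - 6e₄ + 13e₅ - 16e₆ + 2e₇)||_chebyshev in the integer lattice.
23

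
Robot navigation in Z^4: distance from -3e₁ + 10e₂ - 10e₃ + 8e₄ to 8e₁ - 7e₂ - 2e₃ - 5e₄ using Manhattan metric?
49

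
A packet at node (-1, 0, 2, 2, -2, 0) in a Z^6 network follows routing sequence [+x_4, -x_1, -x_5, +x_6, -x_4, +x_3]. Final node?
(-2, 0, 3, 2, -3, 1)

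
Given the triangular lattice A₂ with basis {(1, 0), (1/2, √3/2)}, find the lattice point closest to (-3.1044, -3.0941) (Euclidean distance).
(-3, -3.464)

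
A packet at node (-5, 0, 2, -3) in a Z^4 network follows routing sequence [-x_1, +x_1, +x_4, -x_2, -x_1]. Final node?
(-6, -1, 2, -2)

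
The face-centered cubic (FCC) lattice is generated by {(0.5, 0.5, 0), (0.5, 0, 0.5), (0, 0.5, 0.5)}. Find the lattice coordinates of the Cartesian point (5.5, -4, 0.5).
b₁ + 10b₂ - 9b₃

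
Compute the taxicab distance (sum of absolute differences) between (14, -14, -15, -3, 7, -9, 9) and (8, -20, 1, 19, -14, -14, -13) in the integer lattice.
98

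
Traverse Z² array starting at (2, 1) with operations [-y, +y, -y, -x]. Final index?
(1, 0)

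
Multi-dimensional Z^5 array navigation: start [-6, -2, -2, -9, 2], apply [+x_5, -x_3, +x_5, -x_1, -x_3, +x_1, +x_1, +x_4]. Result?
(-5, -2, -4, -8, 4)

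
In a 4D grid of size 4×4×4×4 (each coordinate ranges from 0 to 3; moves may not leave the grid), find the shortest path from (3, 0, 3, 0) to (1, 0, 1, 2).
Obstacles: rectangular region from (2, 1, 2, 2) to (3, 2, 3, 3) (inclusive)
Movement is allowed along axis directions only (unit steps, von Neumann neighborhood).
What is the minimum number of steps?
6
(one shortest path: (3, 0, 3, 0) → (2, 0, 3, 0) → (1, 0, 3, 0) → (1, 0, 2, 0) → (1, 0, 1, 0) → (1, 0, 1, 1) → (1, 0, 1, 2))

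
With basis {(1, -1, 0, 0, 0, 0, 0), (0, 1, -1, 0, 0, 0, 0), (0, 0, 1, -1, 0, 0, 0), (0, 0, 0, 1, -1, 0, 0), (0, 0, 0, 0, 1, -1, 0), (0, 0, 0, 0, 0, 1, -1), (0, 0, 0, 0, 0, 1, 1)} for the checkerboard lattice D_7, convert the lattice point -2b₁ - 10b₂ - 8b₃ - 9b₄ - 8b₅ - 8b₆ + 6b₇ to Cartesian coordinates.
(-2, -8, 2, -1, 1, 6, 14)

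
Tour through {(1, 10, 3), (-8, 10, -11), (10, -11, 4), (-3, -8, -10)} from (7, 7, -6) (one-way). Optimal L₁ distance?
95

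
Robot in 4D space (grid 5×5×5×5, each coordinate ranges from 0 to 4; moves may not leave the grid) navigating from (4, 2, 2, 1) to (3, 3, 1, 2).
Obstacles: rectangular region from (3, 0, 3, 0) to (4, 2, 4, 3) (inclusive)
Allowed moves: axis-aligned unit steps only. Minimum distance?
4
(one shortest path: (4, 2, 2, 1) → (3, 2, 2, 1) → (3, 3, 2, 1) → (3, 3, 1, 1) → (3, 3, 1, 2))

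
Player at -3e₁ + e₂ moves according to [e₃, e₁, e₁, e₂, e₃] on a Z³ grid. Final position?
(-1, 2, 2)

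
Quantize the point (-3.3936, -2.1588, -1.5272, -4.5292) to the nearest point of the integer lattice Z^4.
(-3, -2, -2, -5)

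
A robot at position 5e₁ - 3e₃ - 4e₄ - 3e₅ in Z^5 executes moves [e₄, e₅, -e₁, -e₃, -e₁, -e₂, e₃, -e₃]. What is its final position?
(3, -1, -4, -3, -2)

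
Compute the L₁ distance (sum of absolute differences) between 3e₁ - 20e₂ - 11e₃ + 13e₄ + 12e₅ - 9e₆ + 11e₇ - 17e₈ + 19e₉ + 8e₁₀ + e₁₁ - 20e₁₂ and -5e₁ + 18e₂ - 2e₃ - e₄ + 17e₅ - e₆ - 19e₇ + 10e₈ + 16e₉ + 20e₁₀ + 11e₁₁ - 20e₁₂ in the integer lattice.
164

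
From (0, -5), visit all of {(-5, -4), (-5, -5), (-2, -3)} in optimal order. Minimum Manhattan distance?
9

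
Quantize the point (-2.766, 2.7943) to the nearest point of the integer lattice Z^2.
(-3, 3)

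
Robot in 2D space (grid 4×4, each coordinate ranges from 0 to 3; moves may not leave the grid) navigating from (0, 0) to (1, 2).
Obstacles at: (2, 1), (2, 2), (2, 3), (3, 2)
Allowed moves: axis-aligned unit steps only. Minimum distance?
3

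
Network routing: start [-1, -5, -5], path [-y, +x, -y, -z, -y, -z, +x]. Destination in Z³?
(1, -8, -7)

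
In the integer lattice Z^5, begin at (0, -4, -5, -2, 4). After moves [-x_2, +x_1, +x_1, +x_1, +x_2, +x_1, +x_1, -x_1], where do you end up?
(4, -4, -5, -2, 4)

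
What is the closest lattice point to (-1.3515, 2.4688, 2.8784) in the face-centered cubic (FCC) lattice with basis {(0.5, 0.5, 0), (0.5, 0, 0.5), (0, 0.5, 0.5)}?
(-1.5, 2.5, 3)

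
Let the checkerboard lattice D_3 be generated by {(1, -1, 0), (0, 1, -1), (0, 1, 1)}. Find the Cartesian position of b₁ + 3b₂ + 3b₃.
(1, 5, 0)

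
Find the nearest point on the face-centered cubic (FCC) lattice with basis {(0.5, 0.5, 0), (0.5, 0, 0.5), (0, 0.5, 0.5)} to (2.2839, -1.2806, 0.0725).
(2.5, -1.5, 0)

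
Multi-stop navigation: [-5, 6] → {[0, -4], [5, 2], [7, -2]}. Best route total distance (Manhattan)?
29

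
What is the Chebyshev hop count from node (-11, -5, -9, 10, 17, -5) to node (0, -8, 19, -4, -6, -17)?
28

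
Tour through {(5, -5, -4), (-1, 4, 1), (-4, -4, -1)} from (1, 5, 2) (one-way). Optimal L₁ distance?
30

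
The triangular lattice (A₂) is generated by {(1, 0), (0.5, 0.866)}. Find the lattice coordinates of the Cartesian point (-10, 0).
-10b₁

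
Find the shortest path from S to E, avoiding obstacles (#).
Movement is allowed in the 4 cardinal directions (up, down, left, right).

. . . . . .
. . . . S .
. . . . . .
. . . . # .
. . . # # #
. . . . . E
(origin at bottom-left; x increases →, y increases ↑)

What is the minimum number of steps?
9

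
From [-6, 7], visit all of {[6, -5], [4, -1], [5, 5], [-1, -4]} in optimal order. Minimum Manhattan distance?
34
(one optimal route: (-6, 7) → (5, 5) → (4, -1) → (6, -5) → (-1, -4))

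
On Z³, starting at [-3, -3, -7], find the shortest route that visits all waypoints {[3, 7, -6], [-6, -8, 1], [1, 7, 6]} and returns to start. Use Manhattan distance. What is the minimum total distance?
74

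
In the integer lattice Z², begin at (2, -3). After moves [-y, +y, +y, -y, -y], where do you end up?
(2, -4)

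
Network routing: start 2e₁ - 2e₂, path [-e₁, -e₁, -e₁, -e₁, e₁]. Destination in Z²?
(-1, -2)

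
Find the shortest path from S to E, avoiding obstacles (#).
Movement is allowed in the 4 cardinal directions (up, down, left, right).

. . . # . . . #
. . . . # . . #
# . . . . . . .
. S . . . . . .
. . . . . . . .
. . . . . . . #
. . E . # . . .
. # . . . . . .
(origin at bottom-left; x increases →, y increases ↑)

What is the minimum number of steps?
4
(one shortest path: (1, 4) → (2, 4) → (2, 3) → (2, 2) → (2, 1))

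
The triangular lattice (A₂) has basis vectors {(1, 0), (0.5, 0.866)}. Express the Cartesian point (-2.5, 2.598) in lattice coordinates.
-4b₁ + 3b₂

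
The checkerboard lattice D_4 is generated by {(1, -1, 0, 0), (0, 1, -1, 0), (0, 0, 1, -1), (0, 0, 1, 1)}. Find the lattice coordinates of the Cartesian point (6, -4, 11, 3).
6b₁ + 2b₂ + 5b₃ + 8b₄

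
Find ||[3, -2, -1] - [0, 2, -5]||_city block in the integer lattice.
11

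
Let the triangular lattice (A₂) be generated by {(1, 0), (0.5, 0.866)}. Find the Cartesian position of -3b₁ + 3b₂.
(-1.5, 2.598)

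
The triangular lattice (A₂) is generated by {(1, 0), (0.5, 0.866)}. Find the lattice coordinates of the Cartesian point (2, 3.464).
4b₂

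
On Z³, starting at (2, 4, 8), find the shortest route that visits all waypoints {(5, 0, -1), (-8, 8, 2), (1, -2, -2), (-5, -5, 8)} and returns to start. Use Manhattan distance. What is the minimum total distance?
84
(one optimal route: (2, 4, 8) → (5, 0, -1) → (1, -2, -2) → (-8, 8, 2) → (-5, -5, 8) → (2, 4, 8))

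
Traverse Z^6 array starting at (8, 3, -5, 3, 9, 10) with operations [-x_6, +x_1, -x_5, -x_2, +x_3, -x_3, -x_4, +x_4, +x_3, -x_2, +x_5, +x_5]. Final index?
(9, 1, -4, 3, 10, 9)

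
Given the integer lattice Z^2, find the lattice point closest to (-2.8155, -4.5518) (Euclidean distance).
(-3, -5)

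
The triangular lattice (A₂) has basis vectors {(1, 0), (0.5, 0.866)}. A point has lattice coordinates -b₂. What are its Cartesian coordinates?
(-0.5, -0.866)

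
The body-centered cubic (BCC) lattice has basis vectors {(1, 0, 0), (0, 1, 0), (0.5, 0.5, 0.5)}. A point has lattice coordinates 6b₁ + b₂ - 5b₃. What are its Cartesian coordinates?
(3.5, -1.5, -2.5)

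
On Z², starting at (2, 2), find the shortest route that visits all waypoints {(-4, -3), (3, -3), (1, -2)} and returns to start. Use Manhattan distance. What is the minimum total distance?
24
(one optimal route: (2, 2) → (3, -3) → (-4, -3) → (1, -2) → (2, 2))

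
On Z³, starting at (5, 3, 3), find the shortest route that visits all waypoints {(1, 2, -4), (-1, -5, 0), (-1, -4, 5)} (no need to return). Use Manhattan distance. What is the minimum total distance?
31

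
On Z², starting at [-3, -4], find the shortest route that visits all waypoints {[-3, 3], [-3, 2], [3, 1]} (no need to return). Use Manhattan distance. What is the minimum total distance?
15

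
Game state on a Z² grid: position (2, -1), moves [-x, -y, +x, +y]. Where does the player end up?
(2, -1)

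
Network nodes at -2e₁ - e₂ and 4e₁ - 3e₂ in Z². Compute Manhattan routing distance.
8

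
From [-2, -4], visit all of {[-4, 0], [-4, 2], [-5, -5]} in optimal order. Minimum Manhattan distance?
12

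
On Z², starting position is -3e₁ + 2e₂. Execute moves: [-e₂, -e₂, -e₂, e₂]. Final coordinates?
(-3, 0)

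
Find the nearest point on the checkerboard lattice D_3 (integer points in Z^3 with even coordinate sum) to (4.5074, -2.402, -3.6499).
(4, -2, -4)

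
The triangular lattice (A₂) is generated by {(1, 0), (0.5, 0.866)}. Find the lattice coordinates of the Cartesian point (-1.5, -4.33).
b₁ - 5b₂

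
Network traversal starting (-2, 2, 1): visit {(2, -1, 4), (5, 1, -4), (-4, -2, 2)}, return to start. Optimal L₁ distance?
42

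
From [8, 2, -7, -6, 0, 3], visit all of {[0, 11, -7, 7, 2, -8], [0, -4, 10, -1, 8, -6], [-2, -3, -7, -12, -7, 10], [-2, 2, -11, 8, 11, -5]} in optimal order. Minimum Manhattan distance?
167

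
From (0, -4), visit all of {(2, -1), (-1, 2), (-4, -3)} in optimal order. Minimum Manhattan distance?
19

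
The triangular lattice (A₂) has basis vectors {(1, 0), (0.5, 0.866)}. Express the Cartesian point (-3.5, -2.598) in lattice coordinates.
-2b₁ - 3b₂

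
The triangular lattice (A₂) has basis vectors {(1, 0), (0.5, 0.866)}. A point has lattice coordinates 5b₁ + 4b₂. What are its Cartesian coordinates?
(7, 3.464)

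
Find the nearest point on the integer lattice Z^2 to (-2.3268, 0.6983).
(-2, 1)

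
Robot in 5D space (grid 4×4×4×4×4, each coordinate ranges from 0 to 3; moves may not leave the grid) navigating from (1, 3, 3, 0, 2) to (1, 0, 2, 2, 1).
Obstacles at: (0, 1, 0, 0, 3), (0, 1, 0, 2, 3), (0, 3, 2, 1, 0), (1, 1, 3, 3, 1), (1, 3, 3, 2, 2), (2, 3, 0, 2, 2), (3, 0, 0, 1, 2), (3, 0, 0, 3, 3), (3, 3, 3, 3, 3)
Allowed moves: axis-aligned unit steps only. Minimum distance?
7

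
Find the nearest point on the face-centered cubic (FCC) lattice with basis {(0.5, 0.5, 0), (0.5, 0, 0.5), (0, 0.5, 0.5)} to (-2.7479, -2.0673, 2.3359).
(-2.5, -2, 2.5)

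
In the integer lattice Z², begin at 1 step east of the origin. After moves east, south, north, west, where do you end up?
(1, 0)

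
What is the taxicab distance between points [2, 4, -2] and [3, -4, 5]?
16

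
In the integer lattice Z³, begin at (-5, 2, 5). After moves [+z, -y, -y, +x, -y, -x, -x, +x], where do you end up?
(-5, -1, 6)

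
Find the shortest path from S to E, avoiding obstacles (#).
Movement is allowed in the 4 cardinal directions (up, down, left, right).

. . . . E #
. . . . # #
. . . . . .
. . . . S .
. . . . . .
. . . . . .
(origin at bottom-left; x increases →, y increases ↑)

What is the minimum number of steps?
5
(one shortest path: (4, 2) → (3, 2) → (3, 3) → (3, 4) → (3, 5) → (4, 5))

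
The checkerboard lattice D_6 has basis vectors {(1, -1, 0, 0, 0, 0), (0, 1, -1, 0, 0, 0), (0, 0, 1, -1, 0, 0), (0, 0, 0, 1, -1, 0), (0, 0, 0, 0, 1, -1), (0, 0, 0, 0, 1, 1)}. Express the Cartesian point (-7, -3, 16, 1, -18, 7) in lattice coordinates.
-7b₁ - 10b₂ + 6b₃ + 7b₄ - 9b₅ - 2b₆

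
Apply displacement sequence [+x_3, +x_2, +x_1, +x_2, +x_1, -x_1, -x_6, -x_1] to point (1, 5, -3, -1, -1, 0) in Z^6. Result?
(1, 7, -2, -1, -1, -1)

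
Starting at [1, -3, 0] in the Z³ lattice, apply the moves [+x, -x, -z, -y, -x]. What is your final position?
(0, -4, -1)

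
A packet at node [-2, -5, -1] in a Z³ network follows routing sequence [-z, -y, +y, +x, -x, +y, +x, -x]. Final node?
(-2, -4, -2)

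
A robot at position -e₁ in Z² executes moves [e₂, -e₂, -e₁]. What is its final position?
(-2, 0)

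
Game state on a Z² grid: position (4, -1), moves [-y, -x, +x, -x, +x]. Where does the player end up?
(4, -2)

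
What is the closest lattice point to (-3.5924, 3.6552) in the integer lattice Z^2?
(-4, 4)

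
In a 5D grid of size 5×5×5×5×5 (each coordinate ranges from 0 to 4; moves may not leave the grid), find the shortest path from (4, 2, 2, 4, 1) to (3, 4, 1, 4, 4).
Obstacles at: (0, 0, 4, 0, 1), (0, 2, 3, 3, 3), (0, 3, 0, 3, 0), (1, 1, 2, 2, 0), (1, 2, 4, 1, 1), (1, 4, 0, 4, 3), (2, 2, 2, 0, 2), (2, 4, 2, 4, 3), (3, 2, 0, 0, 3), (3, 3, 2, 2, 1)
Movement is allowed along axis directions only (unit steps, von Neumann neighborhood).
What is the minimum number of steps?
7
(one shortest path: (4, 2, 2, 4, 1) → (3, 2, 2, 4, 1) → (3, 3, 2, 4, 1) → (3, 4, 2, 4, 1) → (3, 4, 1, 4, 1) → (3, 4, 1, 4, 2) → (3, 4, 1, 4, 3) → (3, 4, 1, 4, 4))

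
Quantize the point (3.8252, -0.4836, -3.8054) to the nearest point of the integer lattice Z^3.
(4, 0, -4)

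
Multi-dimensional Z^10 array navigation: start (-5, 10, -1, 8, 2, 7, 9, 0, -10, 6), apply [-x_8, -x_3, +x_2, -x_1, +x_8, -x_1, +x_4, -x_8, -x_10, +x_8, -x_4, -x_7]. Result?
(-7, 11, -2, 8, 2, 7, 8, 0, -10, 5)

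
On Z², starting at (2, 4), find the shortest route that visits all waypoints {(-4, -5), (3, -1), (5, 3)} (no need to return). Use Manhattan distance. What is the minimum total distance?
21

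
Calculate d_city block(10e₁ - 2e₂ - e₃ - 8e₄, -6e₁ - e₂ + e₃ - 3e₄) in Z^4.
24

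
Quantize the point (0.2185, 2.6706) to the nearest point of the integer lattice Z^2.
(0, 3)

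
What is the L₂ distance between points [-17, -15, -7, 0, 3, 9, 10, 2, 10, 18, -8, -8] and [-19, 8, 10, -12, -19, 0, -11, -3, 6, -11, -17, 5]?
55.7136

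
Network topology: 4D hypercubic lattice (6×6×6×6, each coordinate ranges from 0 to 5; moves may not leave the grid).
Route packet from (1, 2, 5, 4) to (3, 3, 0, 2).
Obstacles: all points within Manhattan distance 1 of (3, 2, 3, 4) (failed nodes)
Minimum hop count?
10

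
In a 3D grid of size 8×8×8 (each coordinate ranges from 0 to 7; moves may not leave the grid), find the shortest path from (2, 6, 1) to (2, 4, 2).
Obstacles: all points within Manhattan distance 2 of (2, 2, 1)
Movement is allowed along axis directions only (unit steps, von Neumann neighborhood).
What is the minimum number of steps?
3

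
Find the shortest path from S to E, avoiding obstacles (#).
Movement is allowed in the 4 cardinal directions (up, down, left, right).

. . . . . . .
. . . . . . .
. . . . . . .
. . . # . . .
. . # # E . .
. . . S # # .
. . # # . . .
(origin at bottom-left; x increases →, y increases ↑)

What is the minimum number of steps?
10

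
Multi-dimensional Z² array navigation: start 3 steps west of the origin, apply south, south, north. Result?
(-3, -1)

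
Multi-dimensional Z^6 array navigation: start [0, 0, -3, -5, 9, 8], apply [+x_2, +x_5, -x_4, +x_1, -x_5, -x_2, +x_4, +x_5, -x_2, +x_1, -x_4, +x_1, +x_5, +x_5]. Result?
(3, -1, -3, -6, 12, 8)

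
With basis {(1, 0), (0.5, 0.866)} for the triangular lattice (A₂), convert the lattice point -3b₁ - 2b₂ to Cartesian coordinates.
(-4, -1.732)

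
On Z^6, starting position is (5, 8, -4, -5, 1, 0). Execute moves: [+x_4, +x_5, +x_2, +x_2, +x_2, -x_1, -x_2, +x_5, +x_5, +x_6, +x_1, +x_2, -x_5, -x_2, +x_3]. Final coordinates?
(5, 10, -3, -4, 3, 1)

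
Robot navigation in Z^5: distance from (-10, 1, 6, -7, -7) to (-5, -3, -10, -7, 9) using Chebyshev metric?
16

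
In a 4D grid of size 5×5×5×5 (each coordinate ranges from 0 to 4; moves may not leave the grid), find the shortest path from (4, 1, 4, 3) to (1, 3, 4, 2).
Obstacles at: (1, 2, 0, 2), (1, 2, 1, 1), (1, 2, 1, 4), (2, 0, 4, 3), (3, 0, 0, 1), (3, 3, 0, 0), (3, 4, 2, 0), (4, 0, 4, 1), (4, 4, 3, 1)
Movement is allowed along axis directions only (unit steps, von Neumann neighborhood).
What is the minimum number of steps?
6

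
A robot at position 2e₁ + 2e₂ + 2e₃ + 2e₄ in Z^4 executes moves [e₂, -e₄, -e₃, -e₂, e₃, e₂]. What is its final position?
(2, 3, 2, 1)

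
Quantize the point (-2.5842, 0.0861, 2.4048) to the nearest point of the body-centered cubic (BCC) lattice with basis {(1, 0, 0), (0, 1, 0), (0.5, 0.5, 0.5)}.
(-2.5, 0.5, 2.5)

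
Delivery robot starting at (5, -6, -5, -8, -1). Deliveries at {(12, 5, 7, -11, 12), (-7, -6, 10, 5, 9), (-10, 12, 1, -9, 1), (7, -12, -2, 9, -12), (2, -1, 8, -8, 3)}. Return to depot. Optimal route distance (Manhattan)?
250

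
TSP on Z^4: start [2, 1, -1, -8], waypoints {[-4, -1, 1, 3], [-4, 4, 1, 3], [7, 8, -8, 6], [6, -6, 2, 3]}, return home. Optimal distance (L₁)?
104
(one optimal route: (2, 1, -1, -8) → (-4, 4, 1, 3) → (-4, -1, 1, 3) → (6, -6, 2, 3) → (7, 8, -8, 6) → (2, 1, -1, -8))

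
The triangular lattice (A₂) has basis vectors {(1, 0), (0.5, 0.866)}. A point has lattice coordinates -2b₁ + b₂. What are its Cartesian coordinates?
(-1.5, 0.866)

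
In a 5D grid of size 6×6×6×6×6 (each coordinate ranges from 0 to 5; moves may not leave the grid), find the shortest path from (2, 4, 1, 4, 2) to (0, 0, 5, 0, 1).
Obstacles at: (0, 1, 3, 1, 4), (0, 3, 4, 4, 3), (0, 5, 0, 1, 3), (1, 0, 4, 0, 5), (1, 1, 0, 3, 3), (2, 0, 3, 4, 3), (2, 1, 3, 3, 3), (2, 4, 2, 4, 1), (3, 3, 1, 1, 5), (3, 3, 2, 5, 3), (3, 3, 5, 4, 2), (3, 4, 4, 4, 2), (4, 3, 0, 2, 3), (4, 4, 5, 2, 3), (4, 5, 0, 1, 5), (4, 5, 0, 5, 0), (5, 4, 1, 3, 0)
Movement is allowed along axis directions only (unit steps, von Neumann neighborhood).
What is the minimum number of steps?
15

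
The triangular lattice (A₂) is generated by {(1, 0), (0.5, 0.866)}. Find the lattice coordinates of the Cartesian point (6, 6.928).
2b₁ + 8b₂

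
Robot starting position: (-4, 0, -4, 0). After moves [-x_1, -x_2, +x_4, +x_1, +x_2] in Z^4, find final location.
(-4, 0, -4, 1)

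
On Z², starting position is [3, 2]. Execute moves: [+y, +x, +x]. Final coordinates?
(5, 3)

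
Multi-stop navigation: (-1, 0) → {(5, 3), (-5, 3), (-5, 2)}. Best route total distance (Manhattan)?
17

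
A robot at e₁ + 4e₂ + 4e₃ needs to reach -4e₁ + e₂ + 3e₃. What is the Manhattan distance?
9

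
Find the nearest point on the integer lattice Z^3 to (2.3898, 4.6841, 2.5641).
(2, 5, 3)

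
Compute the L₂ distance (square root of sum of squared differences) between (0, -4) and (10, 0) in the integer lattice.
10.7703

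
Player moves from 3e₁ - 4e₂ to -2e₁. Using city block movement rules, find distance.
9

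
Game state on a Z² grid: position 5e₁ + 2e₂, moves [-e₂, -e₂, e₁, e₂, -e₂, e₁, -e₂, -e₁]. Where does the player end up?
(6, -1)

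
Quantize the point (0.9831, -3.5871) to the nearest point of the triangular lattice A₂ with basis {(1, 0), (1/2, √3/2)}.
(1, -3.464)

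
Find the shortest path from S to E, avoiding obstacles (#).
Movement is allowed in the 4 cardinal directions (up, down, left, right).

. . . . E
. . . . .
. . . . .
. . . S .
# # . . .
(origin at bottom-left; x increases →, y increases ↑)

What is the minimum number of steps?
4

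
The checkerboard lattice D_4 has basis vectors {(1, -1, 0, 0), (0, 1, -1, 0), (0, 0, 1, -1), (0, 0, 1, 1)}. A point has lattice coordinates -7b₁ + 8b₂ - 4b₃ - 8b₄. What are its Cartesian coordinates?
(-7, 15, -20, -4)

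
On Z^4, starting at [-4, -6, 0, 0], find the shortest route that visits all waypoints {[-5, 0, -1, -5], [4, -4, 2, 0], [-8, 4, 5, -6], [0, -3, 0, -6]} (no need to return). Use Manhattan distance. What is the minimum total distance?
49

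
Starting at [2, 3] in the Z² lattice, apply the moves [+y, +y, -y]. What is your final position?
(2, 4)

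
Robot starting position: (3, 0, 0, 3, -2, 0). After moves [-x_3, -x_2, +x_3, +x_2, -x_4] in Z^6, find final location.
(3, 0, 0, 2, -2, 0)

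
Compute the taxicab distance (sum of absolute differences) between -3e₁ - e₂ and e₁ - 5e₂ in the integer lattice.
8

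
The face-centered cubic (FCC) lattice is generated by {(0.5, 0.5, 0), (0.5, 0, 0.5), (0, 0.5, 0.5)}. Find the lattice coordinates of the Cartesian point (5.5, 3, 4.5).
4b₁ + 7b₂ + 2b₃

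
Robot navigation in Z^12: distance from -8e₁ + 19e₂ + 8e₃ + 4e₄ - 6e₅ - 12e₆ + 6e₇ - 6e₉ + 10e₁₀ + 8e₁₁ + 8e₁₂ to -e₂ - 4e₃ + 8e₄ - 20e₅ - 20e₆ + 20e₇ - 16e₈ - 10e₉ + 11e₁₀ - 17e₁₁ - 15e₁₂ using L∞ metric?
25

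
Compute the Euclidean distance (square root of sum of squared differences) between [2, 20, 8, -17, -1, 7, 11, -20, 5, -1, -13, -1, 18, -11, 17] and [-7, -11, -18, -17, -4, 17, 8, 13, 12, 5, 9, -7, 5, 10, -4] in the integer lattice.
67.6831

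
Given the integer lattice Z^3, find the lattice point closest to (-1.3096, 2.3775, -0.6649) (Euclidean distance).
(-1, 2, -1)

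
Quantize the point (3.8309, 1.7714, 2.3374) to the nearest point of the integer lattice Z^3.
(4, 2, 2)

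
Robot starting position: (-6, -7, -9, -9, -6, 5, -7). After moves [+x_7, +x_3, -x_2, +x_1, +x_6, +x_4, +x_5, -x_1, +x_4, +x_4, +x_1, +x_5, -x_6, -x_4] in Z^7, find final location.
(-5, -8, -8, -7, -4, 5, -6)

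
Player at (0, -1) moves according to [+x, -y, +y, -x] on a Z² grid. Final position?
(0, -1)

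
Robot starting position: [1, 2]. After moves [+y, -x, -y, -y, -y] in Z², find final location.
(0, 0)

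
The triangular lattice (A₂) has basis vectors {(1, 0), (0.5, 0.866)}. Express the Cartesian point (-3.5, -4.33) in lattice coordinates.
-b₁ - 5b₂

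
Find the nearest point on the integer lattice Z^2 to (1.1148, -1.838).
(1, -2)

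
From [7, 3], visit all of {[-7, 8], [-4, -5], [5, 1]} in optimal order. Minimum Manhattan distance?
35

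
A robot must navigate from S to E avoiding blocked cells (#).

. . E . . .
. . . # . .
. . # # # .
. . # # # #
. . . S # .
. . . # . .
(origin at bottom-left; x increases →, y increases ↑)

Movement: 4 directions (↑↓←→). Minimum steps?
7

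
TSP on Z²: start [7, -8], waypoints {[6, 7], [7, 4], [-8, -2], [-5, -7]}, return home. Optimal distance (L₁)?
60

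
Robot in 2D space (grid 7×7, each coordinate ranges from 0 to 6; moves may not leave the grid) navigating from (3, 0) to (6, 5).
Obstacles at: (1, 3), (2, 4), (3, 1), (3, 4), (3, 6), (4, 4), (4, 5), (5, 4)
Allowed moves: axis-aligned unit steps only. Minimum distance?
8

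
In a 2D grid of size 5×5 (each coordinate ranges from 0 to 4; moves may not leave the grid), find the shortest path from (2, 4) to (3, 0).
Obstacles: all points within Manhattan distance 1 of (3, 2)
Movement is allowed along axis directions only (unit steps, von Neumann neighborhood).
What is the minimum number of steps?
7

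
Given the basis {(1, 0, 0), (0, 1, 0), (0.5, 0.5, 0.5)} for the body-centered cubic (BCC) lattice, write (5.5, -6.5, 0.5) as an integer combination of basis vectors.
5b₁ - 7b₂ + b₃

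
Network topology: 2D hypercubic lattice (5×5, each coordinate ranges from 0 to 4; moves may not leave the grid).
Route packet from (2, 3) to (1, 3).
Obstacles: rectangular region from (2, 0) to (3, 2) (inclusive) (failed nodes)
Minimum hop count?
1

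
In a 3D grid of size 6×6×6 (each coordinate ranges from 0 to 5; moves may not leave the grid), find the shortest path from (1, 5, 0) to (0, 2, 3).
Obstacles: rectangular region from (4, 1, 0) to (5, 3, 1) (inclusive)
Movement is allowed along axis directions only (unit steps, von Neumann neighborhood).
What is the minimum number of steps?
7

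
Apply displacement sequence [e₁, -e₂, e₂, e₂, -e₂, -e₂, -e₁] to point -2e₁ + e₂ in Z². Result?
(-2, 0)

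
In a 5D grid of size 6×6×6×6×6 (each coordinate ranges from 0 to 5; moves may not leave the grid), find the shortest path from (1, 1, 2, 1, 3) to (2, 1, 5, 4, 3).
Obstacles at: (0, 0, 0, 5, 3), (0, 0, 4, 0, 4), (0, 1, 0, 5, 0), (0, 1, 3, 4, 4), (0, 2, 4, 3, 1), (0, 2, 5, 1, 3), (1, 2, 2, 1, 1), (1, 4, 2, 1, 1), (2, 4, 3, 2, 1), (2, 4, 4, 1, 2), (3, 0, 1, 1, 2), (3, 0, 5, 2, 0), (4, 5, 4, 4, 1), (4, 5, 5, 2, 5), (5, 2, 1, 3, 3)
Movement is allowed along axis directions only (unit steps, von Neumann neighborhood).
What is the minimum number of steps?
7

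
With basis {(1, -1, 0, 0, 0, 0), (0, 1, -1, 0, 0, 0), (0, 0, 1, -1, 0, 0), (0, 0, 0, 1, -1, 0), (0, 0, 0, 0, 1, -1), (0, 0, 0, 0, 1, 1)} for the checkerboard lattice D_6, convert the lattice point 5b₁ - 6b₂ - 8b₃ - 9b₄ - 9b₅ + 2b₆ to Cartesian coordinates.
(5, -11, -2, -1, 2, 11)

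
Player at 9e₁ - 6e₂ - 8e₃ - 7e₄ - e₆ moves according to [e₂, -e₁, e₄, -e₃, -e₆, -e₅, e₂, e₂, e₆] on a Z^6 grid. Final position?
(8, -3, -9, -6, -1, -1)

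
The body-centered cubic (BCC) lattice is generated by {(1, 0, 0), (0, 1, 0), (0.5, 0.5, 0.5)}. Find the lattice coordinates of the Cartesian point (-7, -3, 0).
-7b₁ - 3b₂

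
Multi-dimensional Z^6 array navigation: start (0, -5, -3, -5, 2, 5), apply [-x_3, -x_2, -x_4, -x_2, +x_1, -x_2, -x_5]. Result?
(1, -8, -4, -6, 1, 5)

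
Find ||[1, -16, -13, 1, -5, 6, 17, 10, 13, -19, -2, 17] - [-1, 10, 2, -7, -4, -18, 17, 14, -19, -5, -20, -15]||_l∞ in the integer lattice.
32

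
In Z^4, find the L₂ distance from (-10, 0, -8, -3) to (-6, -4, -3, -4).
7.61577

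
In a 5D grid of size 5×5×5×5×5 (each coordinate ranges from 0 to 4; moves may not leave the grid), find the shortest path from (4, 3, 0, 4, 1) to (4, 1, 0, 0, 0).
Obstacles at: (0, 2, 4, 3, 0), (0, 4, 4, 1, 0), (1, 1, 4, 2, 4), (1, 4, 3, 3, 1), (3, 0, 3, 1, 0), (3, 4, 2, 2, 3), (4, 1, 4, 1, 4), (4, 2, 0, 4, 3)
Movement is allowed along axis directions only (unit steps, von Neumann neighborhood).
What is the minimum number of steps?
7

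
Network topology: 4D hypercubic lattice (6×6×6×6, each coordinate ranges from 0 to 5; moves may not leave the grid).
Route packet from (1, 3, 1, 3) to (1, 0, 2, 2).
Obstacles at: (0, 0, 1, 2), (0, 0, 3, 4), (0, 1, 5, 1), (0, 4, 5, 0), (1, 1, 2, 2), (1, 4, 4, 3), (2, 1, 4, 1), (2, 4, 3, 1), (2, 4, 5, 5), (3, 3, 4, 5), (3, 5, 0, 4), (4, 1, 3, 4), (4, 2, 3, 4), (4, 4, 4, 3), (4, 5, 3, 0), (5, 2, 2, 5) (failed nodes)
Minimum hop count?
5
(one shortest path: (1, 3, 1, 3) → (1, 2, 1, 3) → (1, 1, 1, 3) → (1, 0, 1, 3) → (1, 0, 2, 3) → (1, 0, 2, 2))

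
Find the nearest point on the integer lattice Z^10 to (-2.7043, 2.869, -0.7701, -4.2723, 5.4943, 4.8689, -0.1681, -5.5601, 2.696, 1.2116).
(-3, 3, -1, -4, 5, 5, 0, -6, 3, 1)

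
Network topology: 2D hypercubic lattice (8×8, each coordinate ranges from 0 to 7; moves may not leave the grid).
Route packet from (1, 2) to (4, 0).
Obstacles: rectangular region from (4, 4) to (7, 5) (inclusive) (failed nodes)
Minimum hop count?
5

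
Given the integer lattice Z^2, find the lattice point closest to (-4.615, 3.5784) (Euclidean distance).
(-5, 4)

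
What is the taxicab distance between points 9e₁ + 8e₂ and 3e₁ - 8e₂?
22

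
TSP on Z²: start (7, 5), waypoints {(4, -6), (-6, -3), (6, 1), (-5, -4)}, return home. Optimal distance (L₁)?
48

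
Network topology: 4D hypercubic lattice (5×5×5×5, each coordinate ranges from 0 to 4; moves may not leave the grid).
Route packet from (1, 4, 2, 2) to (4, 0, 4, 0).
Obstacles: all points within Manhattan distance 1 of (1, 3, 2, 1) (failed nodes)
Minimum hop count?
11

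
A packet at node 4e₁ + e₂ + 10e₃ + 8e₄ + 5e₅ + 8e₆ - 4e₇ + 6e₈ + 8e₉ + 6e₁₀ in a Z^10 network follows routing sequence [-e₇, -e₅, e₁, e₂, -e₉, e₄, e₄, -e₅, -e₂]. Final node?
(5, 1, 10, 10, 3, 8, -5, 6, 7, 6)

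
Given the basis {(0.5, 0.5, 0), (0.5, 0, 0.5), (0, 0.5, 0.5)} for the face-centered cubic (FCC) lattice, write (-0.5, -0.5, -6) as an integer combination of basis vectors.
5b₁ - 6b₂ - 6b₃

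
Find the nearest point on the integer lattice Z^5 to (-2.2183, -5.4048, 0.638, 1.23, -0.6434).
(-2, -5, 1, 1, -1)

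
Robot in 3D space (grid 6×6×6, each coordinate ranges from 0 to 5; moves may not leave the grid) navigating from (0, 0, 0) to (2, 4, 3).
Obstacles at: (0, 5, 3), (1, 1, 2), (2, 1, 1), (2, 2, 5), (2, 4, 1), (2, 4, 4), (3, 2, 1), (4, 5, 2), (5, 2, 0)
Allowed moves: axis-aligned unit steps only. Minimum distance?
9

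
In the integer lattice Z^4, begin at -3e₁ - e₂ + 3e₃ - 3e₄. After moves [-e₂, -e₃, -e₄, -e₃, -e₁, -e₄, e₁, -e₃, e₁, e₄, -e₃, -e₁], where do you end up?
(-3, -2, -1, -4)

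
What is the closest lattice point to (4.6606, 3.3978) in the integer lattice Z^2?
(5, 3)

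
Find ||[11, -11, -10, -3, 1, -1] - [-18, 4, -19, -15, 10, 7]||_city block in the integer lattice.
82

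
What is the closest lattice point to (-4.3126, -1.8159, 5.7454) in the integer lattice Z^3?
(-4, -2, 6)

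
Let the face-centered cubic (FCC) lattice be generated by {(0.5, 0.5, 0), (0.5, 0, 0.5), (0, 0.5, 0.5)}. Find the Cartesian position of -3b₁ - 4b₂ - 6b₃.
(-3.5, -4.5, -5)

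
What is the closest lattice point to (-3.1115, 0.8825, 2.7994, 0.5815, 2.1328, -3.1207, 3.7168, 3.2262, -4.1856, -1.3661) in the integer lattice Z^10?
(-3, 1, 3, 1, 2, -3, 4, 3, -4, -1)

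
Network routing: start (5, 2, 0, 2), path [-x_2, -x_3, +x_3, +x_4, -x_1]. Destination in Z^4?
(4, 1, 0, 3)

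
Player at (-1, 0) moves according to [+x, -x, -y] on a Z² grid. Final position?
(-1, -1)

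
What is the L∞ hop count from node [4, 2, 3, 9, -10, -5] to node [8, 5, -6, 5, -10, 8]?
13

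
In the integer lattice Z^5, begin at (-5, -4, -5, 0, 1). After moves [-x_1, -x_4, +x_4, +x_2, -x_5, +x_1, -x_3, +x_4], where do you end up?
(-5, -3, -6, 1, 0)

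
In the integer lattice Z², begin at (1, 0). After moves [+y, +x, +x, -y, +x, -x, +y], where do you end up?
(3, 1)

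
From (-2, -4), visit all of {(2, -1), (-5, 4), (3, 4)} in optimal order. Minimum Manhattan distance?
21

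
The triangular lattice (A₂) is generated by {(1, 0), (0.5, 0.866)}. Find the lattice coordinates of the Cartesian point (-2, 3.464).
-4b₁ + 4b₂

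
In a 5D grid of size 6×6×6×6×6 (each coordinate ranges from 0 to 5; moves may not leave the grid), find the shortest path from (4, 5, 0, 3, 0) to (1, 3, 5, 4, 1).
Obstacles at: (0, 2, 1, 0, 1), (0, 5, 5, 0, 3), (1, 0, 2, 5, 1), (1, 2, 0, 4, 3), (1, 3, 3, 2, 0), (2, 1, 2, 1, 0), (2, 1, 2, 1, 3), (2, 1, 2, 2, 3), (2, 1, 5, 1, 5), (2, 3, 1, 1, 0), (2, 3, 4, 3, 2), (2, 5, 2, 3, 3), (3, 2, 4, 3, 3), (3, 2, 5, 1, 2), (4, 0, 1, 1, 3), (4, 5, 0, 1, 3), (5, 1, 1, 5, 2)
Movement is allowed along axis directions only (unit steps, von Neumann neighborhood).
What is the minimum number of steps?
12
(one shortest path: (4, 5, 0, 3, 0) → (3, 5, 0, 3, 0) → (2, 5, 0, 3, 0) → (1, 5, 0, 3, 0) → (1, 4, 0, 3, 0) → (1, 3, 0, 3, 0) → (1, 3, 1, 3, 0) → (1, 3, 2, 3, 0) → (1, 3, 3, 3, 0) → (1, 3, 4, 3, 0) → (1, 3, 5, 3, 0) → (1, 3, 5, 4, 0) → (1, 3, 5, 4, 1))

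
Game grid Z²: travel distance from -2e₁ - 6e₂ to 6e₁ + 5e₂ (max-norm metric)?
11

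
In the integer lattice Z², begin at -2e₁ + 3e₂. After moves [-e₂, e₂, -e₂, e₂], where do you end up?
(-2, 3)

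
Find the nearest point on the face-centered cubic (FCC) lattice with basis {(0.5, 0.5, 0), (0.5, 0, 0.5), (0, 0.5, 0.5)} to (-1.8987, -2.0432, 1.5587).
(-1.5, -2, 1.5)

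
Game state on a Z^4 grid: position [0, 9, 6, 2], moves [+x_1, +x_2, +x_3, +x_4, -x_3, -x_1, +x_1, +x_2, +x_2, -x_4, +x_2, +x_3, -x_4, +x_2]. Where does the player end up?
(1, 14, 7, 1)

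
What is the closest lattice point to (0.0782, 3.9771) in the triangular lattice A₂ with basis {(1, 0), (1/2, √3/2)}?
(0, 3.464)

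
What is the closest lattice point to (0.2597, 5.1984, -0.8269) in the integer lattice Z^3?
(0, 5, -1)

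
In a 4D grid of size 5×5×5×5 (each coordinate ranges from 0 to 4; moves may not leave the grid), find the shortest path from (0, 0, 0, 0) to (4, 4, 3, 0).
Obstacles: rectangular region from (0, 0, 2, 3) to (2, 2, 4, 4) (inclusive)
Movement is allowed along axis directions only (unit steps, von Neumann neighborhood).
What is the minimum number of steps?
11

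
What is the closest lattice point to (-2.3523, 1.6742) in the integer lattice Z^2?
(-2, 2)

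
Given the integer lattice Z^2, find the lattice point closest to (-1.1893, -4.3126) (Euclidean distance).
(-1, -4)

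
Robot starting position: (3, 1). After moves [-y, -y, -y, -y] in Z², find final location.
(3, -3)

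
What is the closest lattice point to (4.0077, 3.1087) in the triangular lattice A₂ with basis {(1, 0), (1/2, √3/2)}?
(4, 3.464)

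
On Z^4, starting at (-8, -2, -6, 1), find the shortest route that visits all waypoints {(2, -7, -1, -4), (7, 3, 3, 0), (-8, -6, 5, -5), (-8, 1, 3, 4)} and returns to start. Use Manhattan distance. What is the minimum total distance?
98
(one optimal route: (-8, -2, -6, 1) → (-8, -6, 5, -5) → (2, -7, -1, -4) → (7, 3, 3, 0) → (-8, 1, 3, 4) → (-8, -2, -6, 1))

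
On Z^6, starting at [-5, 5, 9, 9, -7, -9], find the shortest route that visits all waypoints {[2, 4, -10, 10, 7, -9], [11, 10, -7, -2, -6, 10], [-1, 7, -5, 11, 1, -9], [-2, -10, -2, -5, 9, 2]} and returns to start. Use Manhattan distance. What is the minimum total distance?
234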